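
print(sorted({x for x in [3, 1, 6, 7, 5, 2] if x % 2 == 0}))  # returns [2, 6]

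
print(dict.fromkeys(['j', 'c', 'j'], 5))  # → {'j': 5, 'c': 5}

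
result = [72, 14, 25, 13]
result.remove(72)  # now [14, 25, 13]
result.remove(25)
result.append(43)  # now [14, 13, 43]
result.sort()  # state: [13, 14, 43]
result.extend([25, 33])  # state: [13, 14, 43, 25, 33]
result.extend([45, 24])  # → [13, 14, 43, 25, 33, 45, 24]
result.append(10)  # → [13, 14, 43, 25, 33, 45, 24, 10]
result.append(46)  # [13, 14, 43, 25, 33, 45, 24, 10, 46]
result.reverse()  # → [46, 10, 24, 45, 33, 25, 43, 14, 13]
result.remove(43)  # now [46, 10, 24, 45, 33, 25, 14, 13]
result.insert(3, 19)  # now [46, 10, 24, 19, 45, 33, 25, 14, 13]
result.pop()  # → 13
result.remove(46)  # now [10, 24, 19, 45, 33, 25, 14]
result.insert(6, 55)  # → [10, 24, 19, 45, 33, 25, 55, 14]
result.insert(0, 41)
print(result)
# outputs [41, 10, 24, 19, 45, 33, 25, 55, 14]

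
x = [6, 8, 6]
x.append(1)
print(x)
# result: [6, 8, 6, 1]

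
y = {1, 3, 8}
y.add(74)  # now {1, 3, 8, 74}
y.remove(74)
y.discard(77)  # {1, 3, 8}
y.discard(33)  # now {1, 3, 8}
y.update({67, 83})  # {1, 3, 8, 67, 83}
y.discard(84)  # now {1, 3, 8, 67, 83}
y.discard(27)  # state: {1, 3, 8, 67, 83}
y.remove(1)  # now {3, 8, 67, 83}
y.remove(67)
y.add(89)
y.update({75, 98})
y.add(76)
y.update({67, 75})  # {3, 8, 67, 75, 76, 83, 89, 98}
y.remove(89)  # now {3, 8, 67, 75, 76, 83, 98}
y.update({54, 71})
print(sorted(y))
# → [3, 8, 54, 67, 71, 75, 76, 83, 98]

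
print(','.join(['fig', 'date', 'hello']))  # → fig,date,hello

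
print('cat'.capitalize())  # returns Cat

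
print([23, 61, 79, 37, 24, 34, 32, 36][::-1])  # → [36, 32, 34, 24, 37, 79, 61, 23]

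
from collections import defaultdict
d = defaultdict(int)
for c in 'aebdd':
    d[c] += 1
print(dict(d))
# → {'a': 1, 'e': 1, 'b': 1, 'd': 2}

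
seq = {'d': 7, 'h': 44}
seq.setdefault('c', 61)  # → 61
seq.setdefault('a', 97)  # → 97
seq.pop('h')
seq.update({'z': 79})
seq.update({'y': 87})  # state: {'d': 7, 'c': 61, 'a': 97, 'z': 79, 'y': 87}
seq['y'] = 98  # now {'d': 7, 'c': 61, 'a': 97, 'z': 79, 'y': 98}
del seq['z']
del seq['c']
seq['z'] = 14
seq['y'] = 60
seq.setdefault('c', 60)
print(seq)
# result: {'d': 7, 'a': 97, 'y': 60, 'z': 14, 'c': 60}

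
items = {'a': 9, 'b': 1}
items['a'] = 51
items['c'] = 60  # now {'a': 51, 'b': 1, 'c': 60}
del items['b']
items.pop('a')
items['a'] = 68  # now {'c': 60, 'a': 68}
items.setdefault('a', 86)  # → 68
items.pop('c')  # 60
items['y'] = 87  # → {'a': 68, 'y': 87}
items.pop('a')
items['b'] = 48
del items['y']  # {'b': 48}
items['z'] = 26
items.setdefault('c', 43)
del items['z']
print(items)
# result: {'b': 48, 'c': 43}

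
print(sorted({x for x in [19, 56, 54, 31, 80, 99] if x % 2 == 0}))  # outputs [54, 56, 80]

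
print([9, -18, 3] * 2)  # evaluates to [9, -18, 3, 9, -18, 3]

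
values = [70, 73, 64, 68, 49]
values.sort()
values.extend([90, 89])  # [49, 64, 68, 70, 73, 90, 89]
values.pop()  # 89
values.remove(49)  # [64, 68, 70, 73, 90]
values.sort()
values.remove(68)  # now [64, 70, 73, 90]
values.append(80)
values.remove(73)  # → [64, 70, 90, 80]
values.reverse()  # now [80, 90, 70, 64]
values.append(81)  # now [80, 90, 70, 64, 81]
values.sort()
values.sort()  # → [64, 70, 80, 81, 90]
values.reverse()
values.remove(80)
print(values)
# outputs [90, 81, 70, 64]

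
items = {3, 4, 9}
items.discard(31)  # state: {3, 4, 9}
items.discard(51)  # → {3, 4, 9}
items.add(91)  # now {3, 4, 9, 91}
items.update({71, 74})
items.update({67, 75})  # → {3, 4, 9, 67, 71, 74, 75, 91}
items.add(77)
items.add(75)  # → {3, 4, 9, 67, 71, 74, 75, 77, 91}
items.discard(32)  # {3, 4, 9, 67, 71, 74, 75, 77, 91}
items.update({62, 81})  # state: {3, 4, 9, 62, 67, 71, 74, 75, 77, 81, 91}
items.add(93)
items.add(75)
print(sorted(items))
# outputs [3, 4, 9, 62, 67, 71, 74, 75, 77, 81, 91, 93]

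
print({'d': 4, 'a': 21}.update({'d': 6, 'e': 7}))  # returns None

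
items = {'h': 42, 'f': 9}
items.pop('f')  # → 9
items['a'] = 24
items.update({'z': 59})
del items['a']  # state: {'h': 42, 'z': 59}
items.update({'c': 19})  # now {'h': 42, 'z': 59, 'c': 19}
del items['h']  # {'z': 59, 'c': 19}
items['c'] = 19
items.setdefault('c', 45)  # 19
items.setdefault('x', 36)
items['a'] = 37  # {'z': 59, 'c': 19, 'x': 36, 'a': 37}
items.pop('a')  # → 37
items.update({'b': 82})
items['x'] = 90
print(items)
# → {'z': 59, 'c': 19, 'x': 90, 'b': 82}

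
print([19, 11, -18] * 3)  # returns [19, 11, -18, 19, 11, -18, 19, 11, -18]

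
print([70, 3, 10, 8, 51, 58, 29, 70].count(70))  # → 2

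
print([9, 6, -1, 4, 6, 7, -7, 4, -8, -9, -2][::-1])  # [-2, -9, -8, 4, -7, 7, 6, 4, -1, 6, 9]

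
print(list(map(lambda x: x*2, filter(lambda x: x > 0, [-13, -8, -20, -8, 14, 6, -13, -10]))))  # [28, 12]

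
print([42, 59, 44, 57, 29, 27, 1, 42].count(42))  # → 2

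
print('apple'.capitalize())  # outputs Apple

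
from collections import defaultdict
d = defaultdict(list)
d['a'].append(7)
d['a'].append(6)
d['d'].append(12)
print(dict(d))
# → {'a': [7, 6], 'd': [12]}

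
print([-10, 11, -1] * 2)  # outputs [-10, 11, -1, -10, 11, -1]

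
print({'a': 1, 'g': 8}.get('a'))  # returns 1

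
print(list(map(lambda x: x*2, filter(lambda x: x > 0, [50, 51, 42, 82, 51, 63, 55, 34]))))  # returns [100, 102, 84, 164, 102, 126, 110, 68]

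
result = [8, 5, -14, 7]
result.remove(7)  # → [8, 5, -14]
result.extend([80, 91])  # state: [8, 5, -14, 80, 91]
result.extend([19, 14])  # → [8, 5, -14, 80, 91, 19, 14]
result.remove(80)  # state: [8, 5, -14, 91, 19, 14]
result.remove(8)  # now [5, -14, 91, 19, 14]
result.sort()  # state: [-14, 5, 14, 19, 91]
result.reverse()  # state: [91, 19, 14, 5, -14]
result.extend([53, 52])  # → [91, 19, 14, 5, -14, 53, 52]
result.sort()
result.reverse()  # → [91, 53, 52, 19, 14, 5, -14]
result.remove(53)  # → [91, 52, 19, 14, 5, -14]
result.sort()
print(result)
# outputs [-14, 5, 14, 19, 52, 91]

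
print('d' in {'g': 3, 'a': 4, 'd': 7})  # True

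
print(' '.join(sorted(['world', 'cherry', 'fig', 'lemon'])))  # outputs cherry fig lemon world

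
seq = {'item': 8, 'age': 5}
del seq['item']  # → {'age': 5}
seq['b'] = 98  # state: {'age': 5, 'b': 98}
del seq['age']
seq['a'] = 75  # {'b': 98, 'a': 75}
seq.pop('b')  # 98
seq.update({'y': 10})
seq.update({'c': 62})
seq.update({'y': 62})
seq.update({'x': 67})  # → {'a': 75, 'y': 62, 'c': 62, 'x': 67}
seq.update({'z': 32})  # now {'a': 75, 'y': 62, 'c': 62, 'x': 67, 'z': 32}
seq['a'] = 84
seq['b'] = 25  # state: {'a': 84, 'y': 62, 'c': 62, 'x': 67, 'z': 32, 'b': 25}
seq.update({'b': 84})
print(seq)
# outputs {'a': 84, 'y': 62, 'c': 62, 'x': 67, 'z': 32, 'b': 84}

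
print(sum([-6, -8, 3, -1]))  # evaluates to -12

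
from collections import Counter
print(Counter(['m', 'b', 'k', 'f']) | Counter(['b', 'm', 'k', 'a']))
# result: Counter({'m': 1, 'b': 1, 'k': 1, 'f': 1, 'a': 1})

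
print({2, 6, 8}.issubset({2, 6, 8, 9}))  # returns True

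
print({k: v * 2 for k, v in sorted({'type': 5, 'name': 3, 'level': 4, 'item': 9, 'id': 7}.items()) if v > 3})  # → {'id': 14, 'item': 18, 'level': 8, 'type': 10}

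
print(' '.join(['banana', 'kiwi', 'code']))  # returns banana kiwi code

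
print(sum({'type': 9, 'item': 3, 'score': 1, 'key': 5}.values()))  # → 18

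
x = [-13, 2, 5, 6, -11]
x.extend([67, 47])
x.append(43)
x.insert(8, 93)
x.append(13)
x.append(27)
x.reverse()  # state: [27, 13, 93, 43, 47, 67, -11, 6, 5, 2, -13]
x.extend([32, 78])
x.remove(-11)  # [27, 13, 93, 43, 47, 67, 6, 5, 2, -13, 32, 78]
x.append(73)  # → [27, 13, 93, 43, 47, 67, 6, 5, 2, -13, 32, 78, 73]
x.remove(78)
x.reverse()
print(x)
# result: [73, 32, -13, 2, 5, 6, 67, 47, 43, 93, 13, 27]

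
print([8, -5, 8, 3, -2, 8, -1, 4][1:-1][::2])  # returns [-5, 3, 8]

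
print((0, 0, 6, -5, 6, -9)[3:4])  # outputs (-5,)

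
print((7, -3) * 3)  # (7, -3, 7, -3, 7, -3)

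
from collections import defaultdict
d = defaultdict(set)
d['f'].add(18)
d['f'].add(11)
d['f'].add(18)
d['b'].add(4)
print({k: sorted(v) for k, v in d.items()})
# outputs {'f': [11, 18], 'b': [4]}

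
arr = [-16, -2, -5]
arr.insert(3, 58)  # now [-16, -2, -5, 58]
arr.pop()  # 58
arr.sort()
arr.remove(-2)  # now [-16, -5]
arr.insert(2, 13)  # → [-16, -5, 13]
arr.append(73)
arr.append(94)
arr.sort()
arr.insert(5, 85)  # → [-16, -5, 13, 73, 94, 85]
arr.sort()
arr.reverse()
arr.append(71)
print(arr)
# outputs [94, 85, 73, 13, -5, -16, 71]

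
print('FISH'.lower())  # fish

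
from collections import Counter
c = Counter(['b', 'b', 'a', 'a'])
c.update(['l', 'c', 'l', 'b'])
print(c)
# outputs Counter({'b': 3, 'a': 2, 'l': 2, 'c': 1})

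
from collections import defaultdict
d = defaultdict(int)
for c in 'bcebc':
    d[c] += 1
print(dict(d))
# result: {'b': 2, 'c': 2, 'e': 1}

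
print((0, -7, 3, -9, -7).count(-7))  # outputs 2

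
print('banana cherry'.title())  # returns Banana Cherry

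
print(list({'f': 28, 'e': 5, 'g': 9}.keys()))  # ['f', 'e', 'g']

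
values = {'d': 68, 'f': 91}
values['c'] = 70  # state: {'d': 68, 'f': 91, 'c': 70}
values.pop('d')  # 68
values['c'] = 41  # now {'f': 91, 'c': 41}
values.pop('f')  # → 91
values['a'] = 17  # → {'c': 41, 'a': 17}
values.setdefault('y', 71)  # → 71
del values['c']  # {'a': 17, 'y': 71}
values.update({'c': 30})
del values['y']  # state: {'a': 17, 'c': 30}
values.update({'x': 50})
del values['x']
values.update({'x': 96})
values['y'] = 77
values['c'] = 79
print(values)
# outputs {'a': 17, 'c': 79, 'x': 96, 'y': 77}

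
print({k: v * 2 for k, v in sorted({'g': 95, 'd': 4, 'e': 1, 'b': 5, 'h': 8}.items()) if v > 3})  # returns {'b': 10, 'd': 8, 'g': 190, 'h': 16}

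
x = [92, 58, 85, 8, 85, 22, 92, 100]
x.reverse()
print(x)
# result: [100, 92, 22, 85, 8, 85, 58, 92]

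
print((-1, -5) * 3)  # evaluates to (-1, -5, -1, -5, -1, -5)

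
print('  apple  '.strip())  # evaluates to apple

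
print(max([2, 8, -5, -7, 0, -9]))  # 8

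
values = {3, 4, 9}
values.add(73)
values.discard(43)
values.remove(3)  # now {4, 9, 73}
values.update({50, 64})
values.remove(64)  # {4, 9, 50, 73}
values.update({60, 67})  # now {4, 9, 50, 60, 67, 73}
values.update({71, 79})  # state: {4, 9, 50, 60, 67, 71, 73, 79}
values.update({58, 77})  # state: {4, 9, 50, 58, 60, 67, 71, 73, 77, 79}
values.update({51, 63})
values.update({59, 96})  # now {4, 9, 50, 51, 58, 59, 60, 63, 67, 71, 73, 77, 79, 96}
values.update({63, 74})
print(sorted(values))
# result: [4, 9, 50, 51, 58, 59, 60, 63, 67, 71, 73, 74, 77, 79, 96]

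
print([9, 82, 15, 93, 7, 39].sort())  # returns None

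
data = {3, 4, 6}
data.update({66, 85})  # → {3, 4, 6, 66, 85}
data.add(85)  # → {3, 4, 6, 66, 85}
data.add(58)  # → {3, 4, 6, 58, 66, 85}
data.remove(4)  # {3, 6, 58, 66, 85}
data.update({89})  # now {3, 6, 58, 66, 85, 89}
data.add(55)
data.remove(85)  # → {3, 6, 55, 58, 66, 89}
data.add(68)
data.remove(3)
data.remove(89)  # {6, 55, 58, 66, 68}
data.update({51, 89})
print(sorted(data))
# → [6, 51, 55, 58, 66, 68, 89]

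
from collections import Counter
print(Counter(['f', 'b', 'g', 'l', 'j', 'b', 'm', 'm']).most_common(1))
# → [('b', 2)]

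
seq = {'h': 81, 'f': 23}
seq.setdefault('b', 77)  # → 77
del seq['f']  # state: {'h': 81, 'b': 77}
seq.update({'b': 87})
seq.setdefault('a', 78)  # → 78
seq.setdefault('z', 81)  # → 81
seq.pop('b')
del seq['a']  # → {'h': 81, 'z': 81}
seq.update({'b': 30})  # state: {'h': 81, 'z': 81, 'b': 30}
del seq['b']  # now {'h': 81, 'z': 81}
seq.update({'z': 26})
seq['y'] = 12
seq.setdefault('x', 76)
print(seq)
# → {'h': 81, 'z': 26, 'y': 12, 'x': 76}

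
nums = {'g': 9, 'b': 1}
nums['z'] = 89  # {'g': 9, 'b': 1, 'z': 89}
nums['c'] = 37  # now {'g': 9, 'b': 1, 'z': 89, 'c': 37}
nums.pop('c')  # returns 37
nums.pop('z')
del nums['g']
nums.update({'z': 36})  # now {'b': 1, 'z': 36}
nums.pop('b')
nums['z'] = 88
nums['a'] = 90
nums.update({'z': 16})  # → {'z': 16, 'a': 90}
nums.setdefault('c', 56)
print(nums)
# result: {'z': 16, 'a': 90, 'c': 56}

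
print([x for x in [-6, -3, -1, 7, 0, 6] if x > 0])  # [7, 6]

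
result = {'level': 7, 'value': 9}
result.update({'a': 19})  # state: {'level': 7, 'value': 9, 'a': 19}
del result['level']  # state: {'value': 9, 'a': 19}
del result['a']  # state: {'value': 9}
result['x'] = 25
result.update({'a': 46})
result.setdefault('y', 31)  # 31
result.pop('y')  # 31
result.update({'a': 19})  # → {'value': 9, 'x': 25, 'a': 19}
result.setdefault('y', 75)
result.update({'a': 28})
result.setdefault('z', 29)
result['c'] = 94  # {'value': 9, 'x': 25, 'a': 28, 'y': 75, 'z': 29, 'c': 94}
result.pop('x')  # 25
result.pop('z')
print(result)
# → {'value': 9, 'a': 28, 'y': 75, 'c': 94}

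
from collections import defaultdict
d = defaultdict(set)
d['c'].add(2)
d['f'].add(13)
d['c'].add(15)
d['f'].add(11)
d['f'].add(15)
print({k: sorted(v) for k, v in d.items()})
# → {'c': [2, 15], 'f': [11, 13, 15]}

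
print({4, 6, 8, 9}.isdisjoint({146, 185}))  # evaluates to True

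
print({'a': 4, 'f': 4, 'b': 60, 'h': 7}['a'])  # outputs 4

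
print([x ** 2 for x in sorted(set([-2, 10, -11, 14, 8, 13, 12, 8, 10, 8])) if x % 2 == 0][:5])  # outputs [4, 64, 100, 144, 196]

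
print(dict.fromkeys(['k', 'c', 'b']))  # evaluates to {'k': None, 'c': None, 'b': None}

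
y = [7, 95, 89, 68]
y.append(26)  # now [7, 95, 89, 68, 26]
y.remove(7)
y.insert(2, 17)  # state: [95, 89, 17, 68, 26]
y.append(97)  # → [95, 89, 17, 68, 26, 97]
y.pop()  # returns 97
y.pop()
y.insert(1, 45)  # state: [95, 45, 89, 17, 68]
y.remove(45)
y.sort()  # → [17, 68, 89, 95]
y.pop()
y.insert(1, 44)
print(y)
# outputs [17, 44, 68, 89]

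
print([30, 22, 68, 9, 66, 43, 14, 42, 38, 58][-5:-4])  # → [43]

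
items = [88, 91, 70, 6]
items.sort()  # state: [6, 70, 88, 91]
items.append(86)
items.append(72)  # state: [6, 70, 88, 91, 86, 72]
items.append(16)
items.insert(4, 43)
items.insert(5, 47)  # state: [6, 70, 88, 91, 43, 47, 86, 72, 16]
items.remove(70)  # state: [6, 88, 91, 43, 47, 86, 72, 16]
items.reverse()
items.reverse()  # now [6, 88, 91, 43, 47, 86, 72, 16]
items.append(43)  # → [6, 88, 91, 43, 47, 86, 72, 16, 43]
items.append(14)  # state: [6, 88, 91, 43, 47, 86, 72, 16, 43, 14]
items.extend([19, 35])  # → [6, 88, 91, 43, 47, 86, 72, 16, 43, 14, 19, 35]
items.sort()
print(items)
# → [6, 14, 16, 19, 35, 43, 43, 47, 72, 86, 88, 91]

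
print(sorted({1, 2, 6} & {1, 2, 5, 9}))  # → [1, 2]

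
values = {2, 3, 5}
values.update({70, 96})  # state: {2, 3, 5, 70, 96}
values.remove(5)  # {2, 3, 70, 96}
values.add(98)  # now {2, 3, 70, 96, 98}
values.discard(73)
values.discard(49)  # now {2, 3, 70, 96, 98}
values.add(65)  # {2, 3, 65, 70, 96, 98}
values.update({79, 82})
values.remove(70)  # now {2, 3, 65, 79, 82, 96, 98}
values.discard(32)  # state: {2, 3, 65, 79, 82, 96, 98}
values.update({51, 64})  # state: {2, 3, 51, 64, 65, 79, 82, 96, 98}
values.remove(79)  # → {2, 3, 51, 64, 65, 82, 96, 98}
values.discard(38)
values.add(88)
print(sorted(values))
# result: [2, 3, 51, 64, 65, 82, 88, 96, 98]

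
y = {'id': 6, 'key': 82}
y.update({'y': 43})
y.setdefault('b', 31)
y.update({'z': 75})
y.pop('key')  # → 82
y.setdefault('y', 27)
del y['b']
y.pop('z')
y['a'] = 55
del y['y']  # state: {'id': 6, 'a': 55}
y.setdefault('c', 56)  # 56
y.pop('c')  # 56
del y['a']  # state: {'id': 6}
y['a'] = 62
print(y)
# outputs {'id': 6, 'a': 62}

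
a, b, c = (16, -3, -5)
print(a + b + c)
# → 8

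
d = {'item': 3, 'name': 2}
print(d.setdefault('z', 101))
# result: 101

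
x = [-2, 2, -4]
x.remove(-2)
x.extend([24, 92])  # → [2, -4, 24, 92]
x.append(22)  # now [2, -4, 24, 92, 22]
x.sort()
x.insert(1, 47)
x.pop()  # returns 92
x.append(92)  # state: [-4, 47, 2, 22, 24, 92]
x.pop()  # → 92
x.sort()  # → [-4, 2, 22, 24, 47]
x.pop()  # 47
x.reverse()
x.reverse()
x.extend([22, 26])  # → [-4, 2, 22, 24, 22, 26]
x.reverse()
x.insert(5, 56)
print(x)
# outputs [26, 22, 24, 22, 2, 56, -4]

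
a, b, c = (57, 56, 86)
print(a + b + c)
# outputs 199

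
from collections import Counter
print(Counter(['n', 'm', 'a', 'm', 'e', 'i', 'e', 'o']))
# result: Counter({'m': 2, 'e': 2, 'n': 1, 'a': 1, 'i': 1, 'o': 1})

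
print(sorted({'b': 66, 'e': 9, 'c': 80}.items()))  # [('b', 66), ('c', 80), ('e', 9)]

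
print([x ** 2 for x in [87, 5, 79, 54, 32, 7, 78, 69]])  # [7569, 25, 6241, 2916, 1024, 49, 6084, 4761]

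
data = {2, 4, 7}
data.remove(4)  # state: {2, 7}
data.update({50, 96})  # {2, 7, 50, 96}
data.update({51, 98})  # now {2, 7, 50, 51, 96, 98}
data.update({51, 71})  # {2, 7, 50, 51, 71, 96, 98}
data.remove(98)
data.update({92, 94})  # {2, 7, 50, 51, 71, 92, 94, 96}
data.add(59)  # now {2, 7, 50, 51, 59, 71, 92, 94, 96}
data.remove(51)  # {2, 7, 50, 59, 71, 92, 94, 96}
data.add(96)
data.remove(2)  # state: {7, 50, 59, 71, 92, 94, 96}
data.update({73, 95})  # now {7, 50, 59, 71, 73, 92, 94, 95, 96}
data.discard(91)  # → {7, 50, 59, 71, 73, 92, 94, 95, 96}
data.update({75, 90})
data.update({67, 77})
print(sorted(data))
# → [7, 50, 59, 67, 71, 73, 75, 77, 90, 92, 94, 95, 96]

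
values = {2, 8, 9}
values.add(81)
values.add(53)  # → {2, 8, 9, 53, 81}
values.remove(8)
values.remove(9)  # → {2, 53, 81}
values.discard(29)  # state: {2, 53, 81}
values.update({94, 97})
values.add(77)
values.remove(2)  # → {53, 77, 81, 94, 97}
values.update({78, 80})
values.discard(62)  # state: {53, 77, 78, 80, 81, 94, 97}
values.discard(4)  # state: {53, 77, 78, 80, 81, 94, 97}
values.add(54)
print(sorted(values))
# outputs [53, 54, 77, 78, 80, 81, 94, 97]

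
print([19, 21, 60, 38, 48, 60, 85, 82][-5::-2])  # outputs [38, 21]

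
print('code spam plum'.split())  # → ['code', 'spam', 'plum']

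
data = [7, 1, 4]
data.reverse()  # [4, 1, 7]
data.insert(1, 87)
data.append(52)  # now [4, 87, 1, 7, 52]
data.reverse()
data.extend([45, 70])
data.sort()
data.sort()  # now [1, 4, 7, 45, 52, 70, 87]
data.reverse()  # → [87, 70, 52, 45, 7, 4, 1]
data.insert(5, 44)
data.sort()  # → [1, 4, 7, 44, 45, 52, 70, 87]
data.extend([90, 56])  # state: [1, 4, 7, 44, 45, 52, 70, 87, 90, 56]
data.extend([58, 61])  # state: [1, 4, 7, 44, 45, 52, 70, 87, 90, 56, 58, 61]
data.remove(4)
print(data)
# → [1, 7, 44, 45, 52, 70, 87, 90, 56, 58, 61]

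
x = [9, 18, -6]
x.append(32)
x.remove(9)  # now [18, -6, 32]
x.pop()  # 32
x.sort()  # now [-6, 18]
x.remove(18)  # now [-6]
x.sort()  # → [-6]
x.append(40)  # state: [-6, 40]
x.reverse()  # [40, -6]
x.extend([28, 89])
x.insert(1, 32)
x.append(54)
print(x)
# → [40, 32, -6, 28, 89, 54]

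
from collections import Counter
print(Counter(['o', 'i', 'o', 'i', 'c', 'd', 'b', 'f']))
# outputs Counter({'o': 2, 'i': 2, 'c': 1, 'd': 1, 'b': 1, 'f': 1})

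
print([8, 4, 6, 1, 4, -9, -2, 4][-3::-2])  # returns [-9, 1, 4]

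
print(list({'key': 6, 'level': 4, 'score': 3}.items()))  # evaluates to [('key', 6), ('level', 4), ('score', 3)]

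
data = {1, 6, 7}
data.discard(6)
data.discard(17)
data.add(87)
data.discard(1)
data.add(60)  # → {7, 60, 87}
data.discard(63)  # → {7, 60, 87}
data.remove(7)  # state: {60, 87}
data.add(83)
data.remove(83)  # {60, 87}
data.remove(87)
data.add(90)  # {60, 90}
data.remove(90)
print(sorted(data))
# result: [60]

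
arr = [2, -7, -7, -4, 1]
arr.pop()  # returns 1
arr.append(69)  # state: [2, -7, -7, -4, 69]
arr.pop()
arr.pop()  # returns -4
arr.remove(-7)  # [2, -7]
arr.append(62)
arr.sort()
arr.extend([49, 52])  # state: [-7, 2, 62, 49, 52]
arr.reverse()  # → [52, 49, 62, 2, -7]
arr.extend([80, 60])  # [52, 49, 62, 2, -7, 80, 60]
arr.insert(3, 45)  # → [52, 49, 62, 45, 2, -7, 80, 60]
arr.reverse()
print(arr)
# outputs [60, 80, -7, 2, 45, 62, 49, 52]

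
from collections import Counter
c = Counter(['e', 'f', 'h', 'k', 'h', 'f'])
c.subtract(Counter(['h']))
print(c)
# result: Counter({'f': 2, 'e': 1, 'h': 1, 'k': 1})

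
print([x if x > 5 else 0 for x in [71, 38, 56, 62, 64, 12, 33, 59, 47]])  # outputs [71, 38, 56, 62, 64, 12, 33, 59, 47]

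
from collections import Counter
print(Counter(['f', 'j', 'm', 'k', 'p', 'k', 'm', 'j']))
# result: Counter({'j': 2, 'm': 2, 'k': 2, 'f': 1, 'p': 1})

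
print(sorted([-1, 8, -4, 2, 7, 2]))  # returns [-4, -1, 2, 2, 7, 8]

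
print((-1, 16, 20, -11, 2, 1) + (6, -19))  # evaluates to (-1, 16, 20, -11, 2, 1, 6, -19)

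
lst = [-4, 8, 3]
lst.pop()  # 3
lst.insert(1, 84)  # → [-4, 84, 8]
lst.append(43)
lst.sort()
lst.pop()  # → 84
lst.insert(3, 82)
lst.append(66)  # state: [-4, 8, 43, 82, 66]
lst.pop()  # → 66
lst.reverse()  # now [82, 43, 8, -4]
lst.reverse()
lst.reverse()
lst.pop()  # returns -4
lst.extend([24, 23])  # [82, 43, 8, 24, 23]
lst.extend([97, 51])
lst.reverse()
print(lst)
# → [51, 97, 23, 24, 8, 43, 82]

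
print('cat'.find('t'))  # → 2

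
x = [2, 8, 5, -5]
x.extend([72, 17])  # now [2, 8, 5, -5, 72, 17]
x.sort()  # [-5, 2, 5, 8, 17, 72]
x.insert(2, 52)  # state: [-5, 2, 52, 5, 8, 17, 72]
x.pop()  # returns 72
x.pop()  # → 17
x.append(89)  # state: [-5, 2, 52, 5, 8, 89]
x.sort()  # [-5, 2, 5, 8, 52, 89]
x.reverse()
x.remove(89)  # [52, 8, 5, 2, -5]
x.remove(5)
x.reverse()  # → [-5, 2, 8, 52]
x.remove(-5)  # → [2, 8, 52]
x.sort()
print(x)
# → [2, 8, 52]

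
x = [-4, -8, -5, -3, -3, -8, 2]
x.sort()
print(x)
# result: [-8, -8, -5, -4, -3, -3, 2]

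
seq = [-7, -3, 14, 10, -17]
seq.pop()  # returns -17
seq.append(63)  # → [-7, -3, 14, 10, 63]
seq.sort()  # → [-7, -3, 10, 14, 63]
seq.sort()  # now [-7, -3, 10, 14, 63]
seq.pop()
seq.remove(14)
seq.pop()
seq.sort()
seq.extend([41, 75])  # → [-7, -3, 41, 75]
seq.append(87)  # [-7, -3, 41, 75, 87]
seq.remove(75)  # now [-7, -3, 41, 87]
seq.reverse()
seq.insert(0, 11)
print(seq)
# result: [11, 87, 41, -3, -7]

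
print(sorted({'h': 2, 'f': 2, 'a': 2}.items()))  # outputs [('a', 2), ('f', 2), ('h', 2)]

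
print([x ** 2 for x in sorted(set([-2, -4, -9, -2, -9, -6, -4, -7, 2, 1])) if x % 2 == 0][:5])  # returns [36, 16, 4, 4]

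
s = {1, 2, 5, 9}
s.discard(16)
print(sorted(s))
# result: [1, 2, 5, 9]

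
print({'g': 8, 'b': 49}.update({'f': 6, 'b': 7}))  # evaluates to None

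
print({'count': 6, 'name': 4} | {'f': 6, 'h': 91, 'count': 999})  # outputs {'count': 999, 'name': 4, 'f': 6, 'h': 91}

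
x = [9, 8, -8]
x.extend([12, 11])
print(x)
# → [9, 8, -8, 12, 11]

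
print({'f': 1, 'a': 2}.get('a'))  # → 2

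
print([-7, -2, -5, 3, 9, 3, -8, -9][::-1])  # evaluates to [-9, -8, 3, 9, 3, -5, -2, -7]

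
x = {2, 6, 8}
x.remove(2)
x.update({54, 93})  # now {6, 8, 54, 93}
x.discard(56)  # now {6, 8, 54, 93}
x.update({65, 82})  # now {6, 8, 54, 65, 82, 93}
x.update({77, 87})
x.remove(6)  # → {8, 54, 65, 77, 82, 87, 93}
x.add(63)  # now {8, 54, 63, 65, 77, 82, 87, 93}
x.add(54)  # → {8, 54, 63, 65, 77, 82, 87, 93}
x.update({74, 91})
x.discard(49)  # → {8, 54, 63, 65, 74, 77, 82, 87, 91, 93}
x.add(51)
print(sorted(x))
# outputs [8, 51, 54, 63, 65, 74, 77, 82, 87, 91, 93]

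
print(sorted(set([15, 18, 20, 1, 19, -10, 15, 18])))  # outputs [-10, 1, 15, 18, 19, 20]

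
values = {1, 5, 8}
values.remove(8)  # {1, 5}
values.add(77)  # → {1, 5, 77}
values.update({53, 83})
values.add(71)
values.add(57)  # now {1, 5, 53, 57, 71, 77, 83}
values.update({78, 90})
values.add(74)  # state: {1, 5, 53, 57, 71, 74, 77, 78, 83, 90}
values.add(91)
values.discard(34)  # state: {1, 5, 53, 57, 71, 74, 77, 78, 83, 90, 91}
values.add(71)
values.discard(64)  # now {1, 5, 53, 57, 71, 74, 77, 78, 83, 90, 91}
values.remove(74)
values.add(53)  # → {1, 5, 53, 57, 71, 77, 78, 83, 90, 91}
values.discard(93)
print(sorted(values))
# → [1, 5, 53, 57, 71, 77, 78, 83, 90, 91]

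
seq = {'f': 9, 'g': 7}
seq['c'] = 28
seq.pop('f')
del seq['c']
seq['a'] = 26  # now {'g': 7, 'a': 26}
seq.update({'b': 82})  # {'g': 7, 'a': 26, 'b': 82}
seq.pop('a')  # 26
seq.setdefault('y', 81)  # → 81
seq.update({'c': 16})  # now {'g': 7, 'b': 82, 'y': 81, 'c': 16}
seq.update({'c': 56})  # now {'g': 7, 'b': 82, 'y': 81, 'c': 56}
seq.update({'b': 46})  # {'g': 7, 'b': 46, 'y': 81, 'c': 56}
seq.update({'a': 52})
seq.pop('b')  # 46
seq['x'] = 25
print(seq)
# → {'g': 7, 'y': 81, 'c': 56, 'a': 52, 'x': 25}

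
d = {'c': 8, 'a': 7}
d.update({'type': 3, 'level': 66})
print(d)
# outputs {'c': 8, 'a': 7, 'type': 3, 'level': 66}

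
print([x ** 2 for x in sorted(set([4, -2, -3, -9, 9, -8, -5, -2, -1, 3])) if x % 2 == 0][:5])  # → [64, 4, 16]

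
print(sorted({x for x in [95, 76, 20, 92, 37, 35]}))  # [20, 35, 37, 76, 92, 95]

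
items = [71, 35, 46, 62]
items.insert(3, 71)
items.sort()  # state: [35, 46, 62, 71, 71]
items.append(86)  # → [35, 46, 62, 71, 71, 86]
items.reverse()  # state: [86, 71, 71, 62, 46, 35]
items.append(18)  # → [86, 71, 71, 62, 46, 35, 18]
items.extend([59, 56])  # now [86, 71, 71, 62, 46, 35, 18, 59, 56]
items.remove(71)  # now [86, 71, 62, 46, 35, 18, 59, 56]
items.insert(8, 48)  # [86, 71, 62, 46, 35, 18, 59, 56, 48]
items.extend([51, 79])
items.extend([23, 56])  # [86, 71, 62, 46, 35, 18, 59, 56, 48, 51, 79, 23, 56]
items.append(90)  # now [86, 71, 62, 46, 35, 18, 59, 56, 48, 51, 79, 23, 56, 90]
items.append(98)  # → [86, 71, 62, 46, 35, 18, 59, 56, 48, 51, 79, 23, 56, 90, 98]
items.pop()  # 98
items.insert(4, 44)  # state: [86, 71, 62, 46, 44, 35, 18, 59, 56, 48, 51, 79, 23, 56, 90]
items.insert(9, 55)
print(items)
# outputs [86, 71, 62, 46, 44, 35, 18, 59, 56, 55, 48, 51, 79, 23, 56, 90]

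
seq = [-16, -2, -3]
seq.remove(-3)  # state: [-16, -2]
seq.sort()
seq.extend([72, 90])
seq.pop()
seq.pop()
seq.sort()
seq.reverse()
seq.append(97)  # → [-2, -16, 97]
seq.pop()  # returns 97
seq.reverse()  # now [-16, -2]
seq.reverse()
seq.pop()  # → -16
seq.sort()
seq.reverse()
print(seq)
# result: [-2]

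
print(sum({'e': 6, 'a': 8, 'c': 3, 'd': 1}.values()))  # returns 18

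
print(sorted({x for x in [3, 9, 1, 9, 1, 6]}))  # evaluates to [1, 3, 6, 9]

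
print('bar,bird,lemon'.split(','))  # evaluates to ['bar', 'bird', 'lemon']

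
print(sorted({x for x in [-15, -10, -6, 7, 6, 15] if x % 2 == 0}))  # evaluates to [-10, -6, 6]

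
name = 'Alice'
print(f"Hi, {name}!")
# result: Hi, Alice!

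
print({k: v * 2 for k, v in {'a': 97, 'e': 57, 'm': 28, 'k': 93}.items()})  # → {'a': 194, 'e': 114, 'm': 56, 'k': 186}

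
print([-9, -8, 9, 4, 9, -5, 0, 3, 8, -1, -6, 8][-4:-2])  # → [8, -1]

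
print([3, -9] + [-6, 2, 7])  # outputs [3, -9, -6, 2, 7]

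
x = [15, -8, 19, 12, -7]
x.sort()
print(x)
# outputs [-8, -7, 12, 15, 19]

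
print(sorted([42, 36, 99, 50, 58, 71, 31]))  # [31, 36, 42, 50, 58, 71, 99]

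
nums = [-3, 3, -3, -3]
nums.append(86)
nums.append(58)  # [-3, 3, -3, -3, 86, 58]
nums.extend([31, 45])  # [-3, 3, -3, -3, 86, 58, 31, 45]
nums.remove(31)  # [-3, 3, -3, -3, 86, 58, 45]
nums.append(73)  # [-3, 3, -3, -3, 86, 58, 45, 73]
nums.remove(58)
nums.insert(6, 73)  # [-3, 3, -3, -3, 86, 45, 73, 73]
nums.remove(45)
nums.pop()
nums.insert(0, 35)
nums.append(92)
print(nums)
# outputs [35, -3, 3, -3, -3, 86, 73, 92]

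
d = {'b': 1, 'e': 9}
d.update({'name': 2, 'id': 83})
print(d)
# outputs {'b': 1, 'e': 9, 'name': 2, 'id': 83}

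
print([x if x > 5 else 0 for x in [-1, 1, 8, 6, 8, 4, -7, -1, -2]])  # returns [0, 0, 8, 6, 8, 0, 0, 0, 0]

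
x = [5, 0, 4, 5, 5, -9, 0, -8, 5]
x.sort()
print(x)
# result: [-9, -8, 0, 0, 4, 5, 5, 5, 5]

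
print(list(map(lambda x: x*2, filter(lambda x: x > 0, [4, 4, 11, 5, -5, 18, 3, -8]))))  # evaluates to [8, 8, 22, 10, 36, 6]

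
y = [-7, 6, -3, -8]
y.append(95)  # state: [-7, 6, -3, -8, 95]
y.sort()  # [-8, -7, -3, 6, 95]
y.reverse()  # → [95, 6, -3, -7, -8]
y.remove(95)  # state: [6, -3, -7, -8]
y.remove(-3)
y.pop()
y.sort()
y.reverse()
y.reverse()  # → [-7, 6]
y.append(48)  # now [-7, 6, 48]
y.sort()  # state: [-7, 6, 48]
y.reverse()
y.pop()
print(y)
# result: [48, 6]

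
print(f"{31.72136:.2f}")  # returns 31.72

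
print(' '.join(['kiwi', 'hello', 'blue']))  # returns kiwi hello blue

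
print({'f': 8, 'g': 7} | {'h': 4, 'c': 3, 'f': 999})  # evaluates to {'f': 999, 'g': 7, 'h': 4, 'c': 3}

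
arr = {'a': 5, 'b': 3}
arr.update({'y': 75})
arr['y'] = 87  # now {'a': 5, 'b': 3, 'y': 87}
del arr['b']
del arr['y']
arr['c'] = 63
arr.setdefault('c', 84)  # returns 63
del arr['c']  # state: {'a': 5}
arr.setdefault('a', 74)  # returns 5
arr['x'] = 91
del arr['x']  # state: {'a': 5}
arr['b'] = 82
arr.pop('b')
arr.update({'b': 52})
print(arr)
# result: {'a': 5, 'b': 52}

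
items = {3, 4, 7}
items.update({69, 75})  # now {3, 4, 7, 69, 75}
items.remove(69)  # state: {3, 4, 7, 75}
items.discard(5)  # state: {3, 4, 7, 75}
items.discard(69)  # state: {3, 4, 7, 75}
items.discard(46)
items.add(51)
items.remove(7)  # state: {3, 4, 51, 75}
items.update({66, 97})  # {3, 4, 51, 66, 75, 97}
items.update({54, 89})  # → {3, 4, 51, 54, 66, 75, 89, 97}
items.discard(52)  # {3, 4, 51, 54, 66, 75, 89, 97}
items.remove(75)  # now {3, 4, 51, 54, 66, 89, 97}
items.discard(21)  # {3, 4, 51, 54, 66, 89, 97}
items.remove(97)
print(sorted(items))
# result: [3, 4, 51, 54, 66, 89]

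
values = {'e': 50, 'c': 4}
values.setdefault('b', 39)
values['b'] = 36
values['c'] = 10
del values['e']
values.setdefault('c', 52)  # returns 10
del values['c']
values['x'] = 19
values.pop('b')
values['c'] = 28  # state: {'x': 19, 'c': 28}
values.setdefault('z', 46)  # 46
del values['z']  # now {'x': 19, 'c': 28}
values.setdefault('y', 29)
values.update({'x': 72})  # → {'x': 72, 'c': 28, 'y': 29}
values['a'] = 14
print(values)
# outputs {'x': 72, 'c': 28, 'y': 29, 'a': 14}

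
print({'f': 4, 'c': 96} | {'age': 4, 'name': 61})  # {'f': 4, 'c': 96, 'age': 4, 'name': 61}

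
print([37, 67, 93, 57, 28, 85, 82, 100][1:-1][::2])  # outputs [67, 57, 85]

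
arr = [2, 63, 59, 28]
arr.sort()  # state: [2, 28, 59, 63]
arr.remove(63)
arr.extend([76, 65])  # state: [2, 28, 59, 76, 65]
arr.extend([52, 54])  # [2, 28, 59, 76, 65, 52, 54]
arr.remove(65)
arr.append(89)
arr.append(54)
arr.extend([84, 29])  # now [2, 28, 59, 76, 52, 54, 89, 54, 84, 29]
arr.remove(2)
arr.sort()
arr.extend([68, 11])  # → [28, 29, 52, 54, 54, 59, 76, 84, 89, 68, 11]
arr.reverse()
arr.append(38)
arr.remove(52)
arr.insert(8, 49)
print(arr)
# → [11, 68, 89, 84, 76, 59, 54, 54, 49, 29, 28, 38]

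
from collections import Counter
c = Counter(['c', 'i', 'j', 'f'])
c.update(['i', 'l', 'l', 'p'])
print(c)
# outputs Counter({'i': 2, 'l': 2, 'c': 1, 'j': 1, 'f': 1, 'p': 1})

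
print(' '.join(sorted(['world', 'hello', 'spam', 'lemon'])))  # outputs hello lemon spam world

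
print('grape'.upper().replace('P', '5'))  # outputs GRA5E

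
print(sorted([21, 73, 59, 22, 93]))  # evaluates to [21, 22, 59, 73, 93]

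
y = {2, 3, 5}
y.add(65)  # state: {2, 3, 5, 65}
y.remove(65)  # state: {2, 3, 5}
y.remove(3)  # {2, 5}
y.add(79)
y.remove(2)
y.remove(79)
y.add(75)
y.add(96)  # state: {5, 75, 96}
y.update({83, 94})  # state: {5, 75, 83, 94, 96}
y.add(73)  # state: {5, 73, 75, 83, 94, 96}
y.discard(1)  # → {5, 73, 75, 83, 94, 96}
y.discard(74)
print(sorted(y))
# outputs [5, 73, 75, 83, 94, 96]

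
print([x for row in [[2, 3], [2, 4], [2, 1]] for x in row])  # [2, 3, 2, 4, 2, 1]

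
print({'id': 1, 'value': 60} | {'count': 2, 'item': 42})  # {'id': 1, 'value': 60, 'count': 2, 'item': 42}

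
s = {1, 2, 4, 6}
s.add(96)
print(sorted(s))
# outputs [1, 2, 4, 6, 96]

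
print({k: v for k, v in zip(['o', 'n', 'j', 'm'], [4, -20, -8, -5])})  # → {'o': 4, 'n': -20, 'j': -8, 'm': -5}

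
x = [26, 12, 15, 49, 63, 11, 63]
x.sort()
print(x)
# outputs [11, 12, 15, 26, 49, 63, 63]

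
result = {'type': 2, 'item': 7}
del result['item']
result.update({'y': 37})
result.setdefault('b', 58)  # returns 58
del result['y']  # {'type': 2, 'b': 58}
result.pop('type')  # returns 2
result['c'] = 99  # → {'b': 58, 'c': 99}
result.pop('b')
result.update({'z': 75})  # {'c': 99, 'z': 75}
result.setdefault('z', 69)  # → 75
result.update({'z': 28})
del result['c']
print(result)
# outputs {'z': 28}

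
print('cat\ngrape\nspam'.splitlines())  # ['cat', 'grape', 'spam']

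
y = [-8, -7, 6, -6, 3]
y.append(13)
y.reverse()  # [13, 3, -6, 6, -7, -8]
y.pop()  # -8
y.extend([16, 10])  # [13, 3, -6, 6, -7, 16, 10]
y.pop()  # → 10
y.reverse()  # [16, -7, 6, -6, 3, 13]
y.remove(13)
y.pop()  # 3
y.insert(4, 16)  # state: [16, -7, 6, -6, 16]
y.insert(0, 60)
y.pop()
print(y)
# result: [60, 16, -7, 6, -6]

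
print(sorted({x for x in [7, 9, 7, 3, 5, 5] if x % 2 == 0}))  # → []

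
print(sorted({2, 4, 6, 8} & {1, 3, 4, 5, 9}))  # [4]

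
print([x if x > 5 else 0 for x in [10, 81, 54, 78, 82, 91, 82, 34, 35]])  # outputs [10, 81, 54, 78, 82, 91, 82, 34, 35]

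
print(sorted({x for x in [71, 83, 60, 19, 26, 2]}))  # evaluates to [2, 19, 26, 60, 71, 83]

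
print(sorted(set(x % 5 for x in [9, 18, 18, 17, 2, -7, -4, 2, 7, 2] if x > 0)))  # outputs [2, 3, 4]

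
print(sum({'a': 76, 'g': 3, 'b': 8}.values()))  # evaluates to 87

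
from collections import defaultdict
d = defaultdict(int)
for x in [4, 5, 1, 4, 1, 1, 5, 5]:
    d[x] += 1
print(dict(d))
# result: {4: 2, 5: 3, 1: 3}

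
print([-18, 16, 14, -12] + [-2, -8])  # [-18, 16, 14, -12, -2, -8]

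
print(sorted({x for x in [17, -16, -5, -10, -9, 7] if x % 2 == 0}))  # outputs [-16, -10]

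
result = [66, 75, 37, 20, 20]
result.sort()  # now [20, 20, 37, 66, 75]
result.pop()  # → 75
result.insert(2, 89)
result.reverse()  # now [66, 37, 89, 20, 20]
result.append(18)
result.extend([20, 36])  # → [66, 37, 89, 20, 20, 18, 20, 36]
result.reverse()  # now [36, 20, 18, 20, 20, 89, 37, 66]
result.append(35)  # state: [36, 20, 18, 20, 20, 89, 37, 66, 35]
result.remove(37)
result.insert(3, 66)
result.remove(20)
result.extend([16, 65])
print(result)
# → [36, 18, 66, 20, 20, 89, 66, 35, 16, 65]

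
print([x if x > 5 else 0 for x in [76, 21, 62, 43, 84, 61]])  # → [76, 21, 62, 43, 84, 61]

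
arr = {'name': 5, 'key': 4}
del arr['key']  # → {'name': 5}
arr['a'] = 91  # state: {'name': 5, 'a': 91}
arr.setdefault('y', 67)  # 67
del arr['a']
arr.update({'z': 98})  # {'name': 5, 'y': 67, 'z': 98}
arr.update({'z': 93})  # {'name': 5, 'y': 67, 'z': 93}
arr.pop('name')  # 5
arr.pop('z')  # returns 93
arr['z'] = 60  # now {'y': 67, 'z': 60}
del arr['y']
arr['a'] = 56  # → {'z': 60, 'a': 56}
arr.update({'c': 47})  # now {'z': 60, 'a': 56, 'c': 47}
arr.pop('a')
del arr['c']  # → {'z': 60}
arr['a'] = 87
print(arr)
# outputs {'z': 60, 'a': 87}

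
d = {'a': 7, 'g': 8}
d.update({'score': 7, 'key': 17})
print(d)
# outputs {'a': 7, 'g': 8, 'score': 7, 'key': 17}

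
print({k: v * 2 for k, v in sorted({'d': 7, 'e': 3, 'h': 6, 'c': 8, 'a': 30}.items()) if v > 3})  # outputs {'a': 60, 'c': 16, 'd': 14, 'h': 12}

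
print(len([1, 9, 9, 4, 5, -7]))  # 6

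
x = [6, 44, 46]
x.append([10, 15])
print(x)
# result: [6, 44, 46, [10, 15]]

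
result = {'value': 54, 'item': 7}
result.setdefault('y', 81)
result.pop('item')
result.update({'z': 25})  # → {'value': 54, 'y': 81, 'z': 25}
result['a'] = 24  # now {'value': 54, 'y': 81, 'z': 25, 'a': 24}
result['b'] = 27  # {'value': 54, 'y': 81, 'z': 25, 'a': 24, 'b': 27}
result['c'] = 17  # {'value': 54, 'y': 81, 'z': 25, 'a': 24, 'b': 27, 'c': 17}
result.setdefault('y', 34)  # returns 81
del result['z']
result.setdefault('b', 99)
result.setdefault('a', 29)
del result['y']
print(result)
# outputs {'value': 54, 'a': 24, 'b': 27, 'c': 17}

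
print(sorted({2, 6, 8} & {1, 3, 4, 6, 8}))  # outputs [6, 8]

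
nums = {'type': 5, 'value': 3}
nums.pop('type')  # 5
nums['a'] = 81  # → {'value': 3, 'a': 81}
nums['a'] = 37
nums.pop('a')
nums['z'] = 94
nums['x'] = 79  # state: {'value': 3, 'z': 94, 'x': 79}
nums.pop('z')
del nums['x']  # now {'value': 3}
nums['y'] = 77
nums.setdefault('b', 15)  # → 15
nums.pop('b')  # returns 15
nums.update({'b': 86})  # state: {'value': 3, 'y': 77, 'b': 86}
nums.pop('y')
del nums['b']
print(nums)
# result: {'value': 3}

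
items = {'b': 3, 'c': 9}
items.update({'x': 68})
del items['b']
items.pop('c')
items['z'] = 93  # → {'x': 68, 'z': 93}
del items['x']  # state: {'z': 93}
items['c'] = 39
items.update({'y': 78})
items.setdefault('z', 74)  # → 93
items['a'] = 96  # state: {'z': 93, 'c': 39, 'y': 78, 'a': 96}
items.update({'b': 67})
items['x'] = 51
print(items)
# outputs {'z': 93, 'c': 39, 'y': 78, 'a': 96, 'b': 67, 'x': 51}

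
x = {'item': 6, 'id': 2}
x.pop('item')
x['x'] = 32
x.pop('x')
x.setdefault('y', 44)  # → 44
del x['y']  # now {'id': 2}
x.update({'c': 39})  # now {'id': 2, 'c': 39}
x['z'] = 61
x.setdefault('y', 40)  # 40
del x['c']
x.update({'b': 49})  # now {'id': 2, 'z': 61, 'y': 40, 'b': 49}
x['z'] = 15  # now {'id': 2, 'z': 15, 'y': 40, 'b': 49}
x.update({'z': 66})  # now {'id': 2, 'z': 66, 'y': 40, 'b': 49}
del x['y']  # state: {'id': 2, 'z': 66, 'b': 49}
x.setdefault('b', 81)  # 49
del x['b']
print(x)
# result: {'id': 2, 'z': 66}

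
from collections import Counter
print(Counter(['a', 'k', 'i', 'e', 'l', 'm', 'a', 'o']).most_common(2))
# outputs [('a', 2), ('k', 1)]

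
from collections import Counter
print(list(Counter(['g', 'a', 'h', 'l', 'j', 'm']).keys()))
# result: ['g', 'a', 'h', 'l', 'j', 'm']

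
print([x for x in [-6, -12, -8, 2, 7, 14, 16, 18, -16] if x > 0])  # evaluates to [2, 7, 14, 16, 18]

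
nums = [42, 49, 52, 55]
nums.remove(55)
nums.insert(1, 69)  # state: [42, 69, 49, 52]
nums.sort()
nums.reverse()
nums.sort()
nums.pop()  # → 69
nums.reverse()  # [52, 49, 42]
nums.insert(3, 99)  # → [52, 49, 42, 99]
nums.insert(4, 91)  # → [52, 49, 42, 99, 91]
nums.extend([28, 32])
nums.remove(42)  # [52, 49, 99, 91, 28, 32]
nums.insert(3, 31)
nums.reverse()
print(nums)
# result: [32, 28, 91, 31, 99, 49, 52]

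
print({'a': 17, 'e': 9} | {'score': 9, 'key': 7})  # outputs {'a': 17, 'e': 9, 'score': 9, 'key': 7}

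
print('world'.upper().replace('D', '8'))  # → WORL8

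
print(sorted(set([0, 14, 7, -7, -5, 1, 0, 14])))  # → [-7, -5, 0, 1, 7, 14]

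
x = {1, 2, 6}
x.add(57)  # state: {1, 2, 6, 57}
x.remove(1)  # {2, 6, 57}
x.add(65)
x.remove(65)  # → {2, 6, 57}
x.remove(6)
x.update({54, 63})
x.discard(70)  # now {2, 54, 57, 63}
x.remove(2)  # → {54, 57, 63}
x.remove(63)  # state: {54, 57}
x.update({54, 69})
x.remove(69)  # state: {54, 57}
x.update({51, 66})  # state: {51, 54, 57, 66}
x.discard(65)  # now {51, 54, 57, 66}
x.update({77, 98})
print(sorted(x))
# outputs [51, 54, 57, 66, 77, 98]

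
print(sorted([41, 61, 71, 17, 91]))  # [17, 41, 61, 71, 91]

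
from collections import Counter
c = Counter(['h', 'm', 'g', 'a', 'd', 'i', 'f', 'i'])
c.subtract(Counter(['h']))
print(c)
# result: Counter({'i': 2, 'm': 1, 'g': 1, 'a': 1, 'd': 1, 'f': 1, 'h': 0})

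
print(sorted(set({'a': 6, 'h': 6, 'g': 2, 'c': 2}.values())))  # [2, 6]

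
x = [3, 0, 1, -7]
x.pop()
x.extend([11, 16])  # [3, 0, 1, 11, 16]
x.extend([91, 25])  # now [3, 0, 1, 11, 16, 91, 25]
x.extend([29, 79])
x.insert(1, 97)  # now [3, 97, 0, 1, 11, 16, 91, 25, 29, 79]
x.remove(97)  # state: [3, 0, 1, 11, 16, 91, 25, 29, 79]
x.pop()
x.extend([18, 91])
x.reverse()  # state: [91, 18, 29, 25, 91, 16, 11, 1, 0, 3]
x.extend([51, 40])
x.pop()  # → 40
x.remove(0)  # [91, 18, 29, 25, 91, 16, 11, 1, 3, 51]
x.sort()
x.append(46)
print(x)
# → [1, 3, 11, 16, 18, 25, 29, 51, 91, 91, 46]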